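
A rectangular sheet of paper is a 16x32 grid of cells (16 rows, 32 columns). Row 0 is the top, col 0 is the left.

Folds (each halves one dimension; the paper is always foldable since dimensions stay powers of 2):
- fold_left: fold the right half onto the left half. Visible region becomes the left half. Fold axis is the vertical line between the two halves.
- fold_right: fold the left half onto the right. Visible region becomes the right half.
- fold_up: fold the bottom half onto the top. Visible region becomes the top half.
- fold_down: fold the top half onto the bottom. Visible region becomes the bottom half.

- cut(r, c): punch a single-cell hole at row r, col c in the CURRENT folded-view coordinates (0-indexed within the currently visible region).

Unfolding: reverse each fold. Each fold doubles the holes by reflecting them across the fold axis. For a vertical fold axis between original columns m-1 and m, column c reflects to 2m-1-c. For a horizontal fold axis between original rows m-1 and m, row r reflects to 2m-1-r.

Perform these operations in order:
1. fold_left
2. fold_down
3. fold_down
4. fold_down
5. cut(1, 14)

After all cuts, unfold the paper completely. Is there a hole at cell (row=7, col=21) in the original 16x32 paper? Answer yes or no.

Op 1 fold_left: fold axis v@16; visible region now rows[0,16) x cols[0,16) = 16x16
Op 2 fold_down: fold axis h@8; visible region now rows[8,16) x cols[0,16) = 8x16
Op 3 fold_down: fold axis h@12; visible region now rows[12,16) x cols[0,16) = 4x16
Op 4 fold_down: fold axis h@14; visible region now rows[14,16) x cols[0,16) = 2x16
Op 5 cut(1, 14): punch at orig (15,14); cuts so far [(15, 14)]; region rows[14,16) x cols[0,16) = 2x16
Unfold 1 (reflect across h@14): 2 holes -> [(12, 14), (15, 14)]
Unfold 2 (reflect across h@12): 4 holes -> [(8, 14), (11, 14), (12, 14), (15, 14)]
Unfold 3 (reflect across h@8): 8 holes -> [(0, 14), (3, 14), (4, 14), (7, 14), (8, 14), (11, 14), (12, 14), (15, 14)]
Unfold 4 (reflect across v@16): 16 holes -> [(0, 14), (0, 17), (3, 14), (3, 17), (4, 14), (4, 17), (7, 14), (7, 17), (8, 14), (8, 17), (11, 14), (11, 17), (12, 14), (12, 17), (15, 14), (15, 17)]
Holes: [(0, 14), (0, 17), (3, 14), (3, 17), (4, 14), (4, 17), (7, 14), (7, 17), (8, 14), (8, 17), (11, 14), (11, 17), (12, 14), (12, 17), (15, 14), (15, 17)]

Answer: no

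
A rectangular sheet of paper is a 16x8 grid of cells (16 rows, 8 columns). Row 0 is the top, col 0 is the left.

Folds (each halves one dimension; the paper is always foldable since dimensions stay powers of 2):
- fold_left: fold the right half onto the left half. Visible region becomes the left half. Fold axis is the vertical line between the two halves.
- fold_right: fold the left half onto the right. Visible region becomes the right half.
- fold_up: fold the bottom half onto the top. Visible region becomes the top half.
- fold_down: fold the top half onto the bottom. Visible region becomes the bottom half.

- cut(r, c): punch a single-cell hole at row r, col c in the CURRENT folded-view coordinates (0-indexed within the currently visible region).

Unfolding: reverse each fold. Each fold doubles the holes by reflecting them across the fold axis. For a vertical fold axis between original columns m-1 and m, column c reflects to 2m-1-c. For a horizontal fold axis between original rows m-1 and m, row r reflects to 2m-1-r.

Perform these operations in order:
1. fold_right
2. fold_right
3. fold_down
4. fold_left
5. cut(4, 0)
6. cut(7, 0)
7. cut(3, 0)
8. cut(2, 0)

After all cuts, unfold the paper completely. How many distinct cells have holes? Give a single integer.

Answer: 64

Derivation:
Op 1 fold_right: fold axis v@4; visible region now rows[0,16) x cols[4,8) = 16x4
Op 2 fold_right: fold axis v@6; visible region now rows[0,16) x cols[6,8) = 16x2
Op 3 fold_down: fold axis h@8; visible region now rows[8,16) x cols[6,8) = 8x2
Op 4 fold_left: fold axis v@7; visible region now rows[8,16) x cols[6,7) = 8x1
Op 5 cut(4, 0): punch at orig (12,6); cuts so far [(12, 6)]; region rows[8,16) x cols[6,7) = 8x1
Op 6 cut(7, 0): punch at orig (15,6); cuts so far [(12, 6), (15, 6)]; region rows[8,16) x cols[6,7) = 8x1
Op 7 cut(3, 0): punch at orig (11,6); cuts so far [(11, 6), (12, 6), (15, 6)]; region rows[8,16) x cols[6,7) = 8x1
Op 8 cut(2, 0): punch at orig (10,6); cuts so far [(10, 6), (11, 6), (12, 6), (15, 6)]; region rows[8,16) x cols[6,7) = 8x1
Unfold 1 (reflect across v@7): 8 holes -> [(10, 6), (10, 7), (11, 6), (11, 7), (12, 6), (12, 7), (15, 6), (15, 7)]
Unfold 2 (reflect across h@8): 16 holes -> [(0, 6), (0, 7), (3, 6), (3, 7), (4, 6), (4, 7), (5, 6), (5, 7), (10, 6), (10, 7), (11, 6), (11, 7), (12, 6), (12, 7), (15, 6), (15, 7)]
Unfold 3 (reflect across v@6): 32 holes -> [(0, 4), (0, 5), (0, 6), (0, 7), (3, 4), (3, 5), (3, 6), (3, 7), (4, 4), (4, 5), (4, 6), (4, 7), (5, 4), (5, 5), (5, 6), (5, 7), (10, 4), (10, 5), (10, 6), (10, 7), (11, 4), (11, 5), (11, 6), (11, 7), (12, 4), (12, 5), (12, 6), (12, 7), (15, 4), (15, 5), (15, 6), (15, 7)]
Unfold 4 (reflect across v@4): 64 holes -> [(0, 0), (0, 1), (0, 2), (0, 3), (0, 4), (0, 5), (0, 6), (0, 7), (3, 0), (3, 1), (3, 2), (3, 3), (3, 4), (3, 5), (3, 6), (3, 7), (4, 0), (4, 1), (4, 2), (4, 3), (4, 4), (4, 5), (4, 6), (4, 7), (5, 0), (5, 1), (5, 2), (5, 3), (5, 4), (5, 5), (5, 6), (5, 7), (10, 0), (10, 1), (10, 2), (10, 3), (10, 4), (10, 5), (10, 6), (10, 7), (11, 0), (11, 1), (11, 2), (11, 3), (11, 4), (11, 5), (11, 6), (11, 7), (12, 0), (12, 1), (12, 2), (12, 3), (12, 4), (12, 5), (12, 6), (12, 7), (15, 0), (15, 1), (15, 2), (15, 3), (15, 4), (15, 5), (15, 6), (15, 7)]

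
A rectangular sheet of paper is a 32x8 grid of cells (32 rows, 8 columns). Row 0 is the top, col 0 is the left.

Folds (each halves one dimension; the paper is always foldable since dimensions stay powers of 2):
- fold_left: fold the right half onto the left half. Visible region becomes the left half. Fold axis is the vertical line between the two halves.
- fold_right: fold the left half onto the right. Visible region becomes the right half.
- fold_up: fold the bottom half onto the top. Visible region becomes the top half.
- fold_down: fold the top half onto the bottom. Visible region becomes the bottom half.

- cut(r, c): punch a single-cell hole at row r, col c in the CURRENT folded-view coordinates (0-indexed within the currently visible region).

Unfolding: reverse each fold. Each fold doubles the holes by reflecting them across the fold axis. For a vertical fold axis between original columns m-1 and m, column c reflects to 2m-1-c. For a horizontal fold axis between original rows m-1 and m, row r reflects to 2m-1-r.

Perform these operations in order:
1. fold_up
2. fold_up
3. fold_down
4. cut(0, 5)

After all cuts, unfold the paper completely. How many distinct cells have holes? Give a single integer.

Op 1 fold_up: fold axis h@16; visible region now rows[0,16) x cols[0,8) = 16x8
Op 2 fold_up: fold axis h@8; visible region now rows[0,8) x cols[0,8) = 8x8
Op 3 fold_down: fold axis h@4; visible region now rows[4,8) x cols[0,8) = 4x8
Op 4 cut(0, 5): punch at orig (4,5); cuts so far [(4, 5)]; region rows[4,8) x cols[0,8) = 4x8
Unfold 1 (reflect across h@4): 2 holes -> [(3, 5), (4, 5)]
Unfold 2 (reflect across h@8): 4 holes -> [(3, 5), (4, 5), (11, 5), (12, 5)]
Unfold 3 (reflect across h@16): 8 holes -> [(3, 5), (4, 5), (11, 5), (12, 5), (19, 5), (20, 5), (27, 5), (28, 5)]

Answer: 8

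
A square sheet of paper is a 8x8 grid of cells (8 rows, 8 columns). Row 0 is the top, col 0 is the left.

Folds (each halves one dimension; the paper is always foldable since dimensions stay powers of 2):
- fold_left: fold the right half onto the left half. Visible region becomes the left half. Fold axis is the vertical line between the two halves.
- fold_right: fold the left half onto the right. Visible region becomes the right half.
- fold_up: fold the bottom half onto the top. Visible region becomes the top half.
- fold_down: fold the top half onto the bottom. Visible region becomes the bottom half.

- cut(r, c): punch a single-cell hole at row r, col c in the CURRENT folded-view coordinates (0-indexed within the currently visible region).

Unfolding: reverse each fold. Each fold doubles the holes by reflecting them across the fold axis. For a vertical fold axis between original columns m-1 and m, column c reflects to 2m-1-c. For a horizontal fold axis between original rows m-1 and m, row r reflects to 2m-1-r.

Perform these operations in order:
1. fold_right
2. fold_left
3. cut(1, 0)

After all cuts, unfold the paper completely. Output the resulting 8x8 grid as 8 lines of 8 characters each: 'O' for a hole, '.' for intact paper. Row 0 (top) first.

Answer: ........
O..OO..O
........
........
........
........
........
........

Derivation:
Op 1 fold_right: fold axis v@4; visible region now rows[0,8) x cols[4,8) = 8x4
Op 2 fold_left: fold axis v@6; visible region now rows[0,8) x cols[4,6) = 8x2
Op 3 cut(1, 0): punch at orig (1,4); cuts so far [(1, 4)]; region rows[0,8) x cols[4,6) = 8x2
Unfold 1 (reflect across v@6): 2 holes -> [(1, 4), (1, 7)]
Unfold 2 (reflect across v@4): 4 holes -> [(1, 0), (1, 3), (1, 4), (1, 7)]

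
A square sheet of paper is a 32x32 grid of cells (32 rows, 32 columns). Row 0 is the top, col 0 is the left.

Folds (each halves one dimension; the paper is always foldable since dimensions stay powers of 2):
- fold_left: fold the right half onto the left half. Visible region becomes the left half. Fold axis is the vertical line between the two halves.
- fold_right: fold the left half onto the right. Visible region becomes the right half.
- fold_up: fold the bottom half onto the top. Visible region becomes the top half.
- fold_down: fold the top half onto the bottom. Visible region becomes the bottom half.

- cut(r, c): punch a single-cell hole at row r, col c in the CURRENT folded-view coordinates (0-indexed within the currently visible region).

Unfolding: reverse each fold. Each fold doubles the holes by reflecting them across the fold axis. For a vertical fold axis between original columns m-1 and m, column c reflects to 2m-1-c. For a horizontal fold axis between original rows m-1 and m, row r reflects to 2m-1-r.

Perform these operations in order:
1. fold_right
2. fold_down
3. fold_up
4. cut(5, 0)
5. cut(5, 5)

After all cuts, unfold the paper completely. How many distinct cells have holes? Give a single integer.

Answer: 16

Derivation:
Op 1 fold_right: fold axis v@16; visible region now rows[0,32) x cols[16,32) = 32x16
Op 2 fold_down: fold axis h@16; visible region now rows[16,32) x cols[16,32) = 16x16
Op 3 fold_up: fold axis h@24; visible region now rows[16,24) x cols[16,32) = 8x16
Op 4 cut(5, 0): punch at orig (21,16); cuts so far [(21, 16)]; region rows[16,24) x cols[16,32) = 8x16
Op 5 cut(5, 5): punch at orig (21,21); cuts so far [(21, 16), (21, 21)]; region rows[16,24) x cols[16,32) = 8x16
Unfold 1 (reflect across h@24): 4 holes -> [(21, 16), (21, 21), (26, 16), (26, 21)]
Unfold 2 (reflect across h@16): 8 holes -> [(5, 16), (5, 21), (10, 16), (10, 21), (21, 16), (21, 21), (26, 16), (26, 21)]
Unfold 3 (reflect across v@16): 16 holes -> [(5, 10), (5, 15), (5, 16), (5, 21), (10, 10), (10, 15), (10, 16), (10, 21), (21, 10), (21, 15), (21, 16), (21, 21), (26, 10), (26, 15), (26, 16), (26, 21)]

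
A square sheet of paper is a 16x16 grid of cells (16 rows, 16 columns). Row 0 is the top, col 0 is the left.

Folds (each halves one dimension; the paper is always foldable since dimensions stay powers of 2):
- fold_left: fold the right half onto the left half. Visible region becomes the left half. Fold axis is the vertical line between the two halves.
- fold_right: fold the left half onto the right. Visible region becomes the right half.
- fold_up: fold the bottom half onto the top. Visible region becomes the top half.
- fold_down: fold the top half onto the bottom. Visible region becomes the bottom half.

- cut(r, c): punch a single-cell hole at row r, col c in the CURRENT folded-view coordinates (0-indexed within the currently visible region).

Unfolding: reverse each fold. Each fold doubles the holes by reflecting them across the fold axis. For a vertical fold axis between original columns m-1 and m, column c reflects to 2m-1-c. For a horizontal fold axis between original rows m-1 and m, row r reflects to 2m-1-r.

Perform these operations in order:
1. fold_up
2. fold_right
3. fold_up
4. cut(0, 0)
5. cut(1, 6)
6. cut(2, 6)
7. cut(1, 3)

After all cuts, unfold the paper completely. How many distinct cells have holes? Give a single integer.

Answer: 32

Derivation:
Op 1 fold_up: fold axis h@8; visible region now rows[0,8) x cols[0,16) = 8x16
Op 2 fold_right: fold axis v@8; visible region now rows[0,8) x cols[8,16) = 8x8
Op 3 fold_up: fold axis h@4; visible region now rows[0,4) x cols[8,16) = 4x8
Op 4 cut(0, 0): punch at orig (0,8); cuts so far [(0, 8)]; region rows[0,4) x cols[8,16) = 4x8
Op 5 cut(1, 6): punch at orig (1,14); cuts so far [(0, 8), (1, 14)]; region rows[0,4) x cols[8,16) = 4x8
Op 6 cut(2, 6): punch at orig (2,14); cuts so far [(0, 8), (1, 14), (2, 14)]; region rows[0,4) x cols[8,16) = 4x8
Op 7 cut(1, 3): punch at orig (1,11); cuts so far [(0, 8), (1, 11), (1, 14), (2, 14)]; region rows[0,4) x cols[8,16) = 4x8
Unfold 1 (reflect across h@4): 8 holes -> [(0, 8), (1, 11), (1, 14), (2, 14), (5, 14), (6, 11), (6, 14), (7, 8)]
Unfold 2 (reflect across v@8): 16 holes -> [(0, 7), (0, 8), (1, 1), (1, 4), (1, 11), (1, 14), (2, 1), (2, 14), (5, 1), (5, 14), (6, 1), (6, 4), (6, 11), (6, 14), (7, 7), (7, 8)]
Unfold 3 (reflect across h@8): 32 holes -> [(0, 7), (0, 8), (1, 1), (1, 4), (1, 11), (1, 14), (2, 1), (2, 14), (5, 1), (5, 14), (6, 1), (6, 4), (6, 11), (6, 14), (7, 7), (7, 8), (8, 7), (8, 8), (9, 1), (9, 4), (9, 11), (9, 14), (10, 1), (10, 14), (13, 1), (13, 14), (14, 1), (14, 4), (14, 11), (14, 14), (15, 7), (15, 8)]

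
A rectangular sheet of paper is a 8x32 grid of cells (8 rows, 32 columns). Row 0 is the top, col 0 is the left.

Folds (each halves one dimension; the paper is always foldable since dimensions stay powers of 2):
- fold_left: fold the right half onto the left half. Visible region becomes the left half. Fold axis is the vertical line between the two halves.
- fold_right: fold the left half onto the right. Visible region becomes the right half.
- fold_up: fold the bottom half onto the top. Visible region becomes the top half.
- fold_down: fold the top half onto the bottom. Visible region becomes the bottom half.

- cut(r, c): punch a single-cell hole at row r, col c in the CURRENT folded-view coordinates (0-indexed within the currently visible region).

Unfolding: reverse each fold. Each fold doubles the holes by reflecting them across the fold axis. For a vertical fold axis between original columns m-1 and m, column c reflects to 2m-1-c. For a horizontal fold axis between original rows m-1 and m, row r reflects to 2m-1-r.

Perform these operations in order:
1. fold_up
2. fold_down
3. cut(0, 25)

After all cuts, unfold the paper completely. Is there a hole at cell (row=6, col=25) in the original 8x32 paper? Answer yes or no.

Op 1 fold_up: fold axis h@4; visible region now rows[0,4) x cols[0,32) = 4x32
Op 2 fold_down: fold axis h@2; visible region now rows[2,4) x cols[0,32) = 2x32
Op 3 cut(0, 25): punch at orig (2,25); cuts so far [(2, 25)]; region rows[2,4) x cols[0,32) = 2x32
Unfold 1 (reflect across h@2): 2 holes -> [(1, 25), (2, 25)]
Unfold 2 (reflect across h@4): 4 holes -> [(1, 25), (2, 25), (5, 25), (6, 25)]
Holes: [(1, 25), (2, 25), (5, 25), (6, 25)]

Answer: yes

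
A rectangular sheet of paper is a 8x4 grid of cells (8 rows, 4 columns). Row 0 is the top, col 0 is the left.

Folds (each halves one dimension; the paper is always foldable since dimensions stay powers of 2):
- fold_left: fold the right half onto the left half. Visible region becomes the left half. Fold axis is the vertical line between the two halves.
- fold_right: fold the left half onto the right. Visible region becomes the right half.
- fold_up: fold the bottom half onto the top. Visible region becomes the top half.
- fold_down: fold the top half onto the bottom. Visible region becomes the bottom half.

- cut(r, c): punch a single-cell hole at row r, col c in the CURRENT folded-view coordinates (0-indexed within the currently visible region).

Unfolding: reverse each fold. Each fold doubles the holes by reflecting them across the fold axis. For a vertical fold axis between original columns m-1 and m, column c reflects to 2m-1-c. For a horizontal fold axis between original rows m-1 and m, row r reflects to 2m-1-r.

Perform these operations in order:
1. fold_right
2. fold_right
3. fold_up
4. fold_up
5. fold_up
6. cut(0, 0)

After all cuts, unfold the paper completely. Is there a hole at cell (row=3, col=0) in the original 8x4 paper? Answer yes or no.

Answer: yes

Derivation:
Op 1 fold_right: fold axis v@2; visible region now rows[0,8) x cols[2,4) = 8x2
Op 2 fold_right: fold axis v@3; visible region now rows[0,8) x cols[3,4) = 8x1
Op 3 fold_up: fold axis h@4; visible region now rows[0,4) x cols[3,4) = 4x1
Op 4 fold_up: fold axis h@2; visible region now rows[0,2) x cols[3,4) = 2x1
Op 5 fold_up: fold axis h@1; visible region now rows[0,1) x cols[3,4) = 1x1
Op 6 cut(0, 0): punch at orig (0,3); cuts so far [(0, 3)]; region rows[0,1) x cols[3,4) = 1x1
Unfold 1 (reflect across h@1): 2 holes -> [(0, 3), (1, 3)]
Unfold 2 (reflect across h@2): 4 holes -> [(0, 3), (1, 3), (2, 3), (3, 3)]
Unfold 3 (reflect across h@4): 8 holes -> [(0, 3), (1, 3), (2, 3), (3, 3), (4, 3), (5, 3), (6, 3), (7, 3)]
Unfold 4 (reflect across v@3): 16 holes -> [(0, 2), (0, 3), (1, 2), (1, 3), (2, 2), (2, 3), (3, 2), (3, 3), (4, 2), (4, 3), (5, 2), (5, 3), (6, 2), (6, 3), (7, 2), (7, 3)]
Unfold 5 (reflect across v@2): 32 holes -> [(0, 0), (0, 1), (0, 2), (0, 3), (1, 0), (1, 1), (1, 2), (1, 3), (2, 0), (2, 1), (2, 2), (2, 3), (3, 0), (3, 1), (3, 2), (3, 3), (4, 0), (4, 1), (4, 2), (4, 3), (5, 0), (5, 1), (5, 2), (5, 3), (6, 0), (6, 1), (6, 2), (6, 3), (7, 0), (7, 1), (7, 2), (7, 3)]
Holes: [(0, 0), (0, 1), (0, 2), (0, 3), (1, 0), (1, 1), (1, 2), (1, 3), (2, 0), (2, 1), (2, 2), (2, 3), (3, 0), (3, 1), (3, 2), (3, 3), (4, 0), (4, 1), (4, 2), (4, 3), (5, 0), (5, 1), (5, 2), (5, 3), (6, 0), (6, 1), (6, 2), (6, 3), (7, 0), (7, 1), (7, 2), (7, 3)]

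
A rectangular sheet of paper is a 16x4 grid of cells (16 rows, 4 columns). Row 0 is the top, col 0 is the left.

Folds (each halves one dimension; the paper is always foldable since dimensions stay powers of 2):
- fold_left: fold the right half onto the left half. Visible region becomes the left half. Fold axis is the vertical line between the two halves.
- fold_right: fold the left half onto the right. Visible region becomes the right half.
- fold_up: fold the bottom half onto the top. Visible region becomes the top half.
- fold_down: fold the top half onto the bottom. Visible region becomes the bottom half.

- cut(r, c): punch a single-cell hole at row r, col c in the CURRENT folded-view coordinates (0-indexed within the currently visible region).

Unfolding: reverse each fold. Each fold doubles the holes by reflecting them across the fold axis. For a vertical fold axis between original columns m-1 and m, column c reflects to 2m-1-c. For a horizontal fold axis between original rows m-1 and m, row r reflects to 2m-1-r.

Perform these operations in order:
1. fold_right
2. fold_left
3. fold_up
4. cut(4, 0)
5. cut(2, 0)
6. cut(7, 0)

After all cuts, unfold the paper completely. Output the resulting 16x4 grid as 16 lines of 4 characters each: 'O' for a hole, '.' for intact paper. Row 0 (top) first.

Op 1 fold_right: fold axis v@2; visible region now rows[0,16) x cols[2,4) = 16x2
Op 2 fold_left: fold axis v@3; visible region now rows[0,16) x cols[2,3) = 16x1
Op 3 fold_up: fold axis h@8; visible region now rows[0,8) x cols[2,3) = 8x1
Op 4 cut(4, 0): punch at orig (4,2); cuts so far [(4, 2)]; region rows[0,8) x cols[2,3) = 8x1
Op 5 cut(2, 0): punch at orig (2,2); cuts so far [(2, 2), (4, 2)]; region rows[0,8) x cols[2,3) = 8x1
Op 6 cut(7, 0): punch at orig (7,2); cuts so far [(2, 2), (4, 2), (7, 2)]; region rows[0,8) x cols[2,3) = 8x1
Unfold 1 (reflect across h@8): 6 holes -> [(2, 2), (4, 2), (7, 2), (8, 2), (11, 2), (13, 2)]
Unfold 2 (reflect across v@3): 12 holes -> [(2, 2), (2, 3), (4, 2), (4, 3), (7, 2), (7, 3), (8, 2), (8, 3), (11, 2), (11, 3), (13, 2), (13, 3)]
Unfold 3 (reflect across v@2): 24 holes -> [(2, 0), (2, 1), (2, 2), (2, 3), (4, 0), (4, 1), (4, 2), (4, 3), (7, 0), (7, 1), (7, 2), (7, 3), (8, 0), (8, 1), (8, 2), (8, 3), (11, 0), (11, 1), (11, 2), (11, 3), (13, 0), (13, 1), (13, 2), (13, 3)]

Answer: ....
....
OOOO
....
OOOO
....
....
OOOO
OOOO
....
....
OOOO
....
OOOO
....
....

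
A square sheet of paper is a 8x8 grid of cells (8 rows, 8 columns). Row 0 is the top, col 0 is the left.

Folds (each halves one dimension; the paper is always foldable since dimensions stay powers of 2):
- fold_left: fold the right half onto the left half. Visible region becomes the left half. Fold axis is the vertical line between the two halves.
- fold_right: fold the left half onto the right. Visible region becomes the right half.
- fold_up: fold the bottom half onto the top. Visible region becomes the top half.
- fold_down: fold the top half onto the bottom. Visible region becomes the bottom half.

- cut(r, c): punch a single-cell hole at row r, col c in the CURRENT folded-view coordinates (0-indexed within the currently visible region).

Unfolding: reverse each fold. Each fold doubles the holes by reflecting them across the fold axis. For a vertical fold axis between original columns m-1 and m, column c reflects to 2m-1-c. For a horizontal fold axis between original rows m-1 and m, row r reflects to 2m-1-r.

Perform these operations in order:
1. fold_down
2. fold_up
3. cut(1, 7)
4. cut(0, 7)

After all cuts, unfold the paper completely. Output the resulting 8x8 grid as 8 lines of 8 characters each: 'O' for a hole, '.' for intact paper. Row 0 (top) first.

Op 1 fold_down: fold axis h@4; visible region now rows[4,8) x cols[0,8) = 4x8
Op 2 fold_up: fold axis h@6; visible region now rows[4,6) x cols[0,8) = 2x8
Op 3 cut(1, 7): punch at orig (5,7); cuts so far [(5, 7)]; region rows[4,6) x cols[0,8) = 2x8
Op 4 cut(0, 7): punch at orig (4,7); cuts so far [(4, 7), (5, 7)]; region rows[4,6) x cols[0,8) = 2x8
Unfold 1 (reflect across h@6): 4 holes -> [(4, 7), (5, 7), (6, 7), (7, 7)]
Unfold 2 (reflect across h@4): 8 holes -> [(0, 7), (1, 7), (2, 7), (3, 7), (4, 7), (5, 7), (6, 7), (7, 7)]

Answer: .......O
.......O
.......O
.......O
.......O
.......O
.......O
.......O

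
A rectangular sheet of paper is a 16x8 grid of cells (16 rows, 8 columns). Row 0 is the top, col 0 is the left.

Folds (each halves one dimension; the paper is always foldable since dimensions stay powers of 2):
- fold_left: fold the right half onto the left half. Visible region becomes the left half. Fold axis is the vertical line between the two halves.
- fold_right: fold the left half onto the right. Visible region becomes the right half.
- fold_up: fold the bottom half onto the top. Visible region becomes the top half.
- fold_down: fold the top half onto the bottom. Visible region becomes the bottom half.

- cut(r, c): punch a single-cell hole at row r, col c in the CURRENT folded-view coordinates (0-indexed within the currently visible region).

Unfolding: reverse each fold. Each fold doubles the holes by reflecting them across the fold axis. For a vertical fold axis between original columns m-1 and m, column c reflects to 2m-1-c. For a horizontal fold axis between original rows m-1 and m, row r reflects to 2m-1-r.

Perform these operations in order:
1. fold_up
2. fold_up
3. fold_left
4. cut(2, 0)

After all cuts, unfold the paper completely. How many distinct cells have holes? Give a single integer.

Answer: 8

Derivation:
Op 1 fold_up: fold axis h@8; visible region now rows[0,8) x cols[0,8) = 8x8
Op 2 fold_up: fold axis h@4; visible region now rows[0,4) x cols[0,8) = 4x8
Op 3 fold_left: fold axis v@4; visible region now rows[0,4) x cols[0,4) = 4x4
Op 4 cut(2, 0): punch at orig (2,0); cuts so far [(2, 0)]; region rows[0,4) x cols[0,4) = 4x4
Unfold 1 (reflect across v@4): 2 holes -> [(2, 0), (2, 7)]
Unfold 2 (reflect across h@4): 4 holes -> [(2, 0), (2, 7), (5, 0), (5, 7)]
Unfold 3 (reflect across h@8): 8 holes -> [(2, 0), (2, 7), (5, 0), (5, 7), (10, 0), (10, 7), (13, 0), (13, 7)]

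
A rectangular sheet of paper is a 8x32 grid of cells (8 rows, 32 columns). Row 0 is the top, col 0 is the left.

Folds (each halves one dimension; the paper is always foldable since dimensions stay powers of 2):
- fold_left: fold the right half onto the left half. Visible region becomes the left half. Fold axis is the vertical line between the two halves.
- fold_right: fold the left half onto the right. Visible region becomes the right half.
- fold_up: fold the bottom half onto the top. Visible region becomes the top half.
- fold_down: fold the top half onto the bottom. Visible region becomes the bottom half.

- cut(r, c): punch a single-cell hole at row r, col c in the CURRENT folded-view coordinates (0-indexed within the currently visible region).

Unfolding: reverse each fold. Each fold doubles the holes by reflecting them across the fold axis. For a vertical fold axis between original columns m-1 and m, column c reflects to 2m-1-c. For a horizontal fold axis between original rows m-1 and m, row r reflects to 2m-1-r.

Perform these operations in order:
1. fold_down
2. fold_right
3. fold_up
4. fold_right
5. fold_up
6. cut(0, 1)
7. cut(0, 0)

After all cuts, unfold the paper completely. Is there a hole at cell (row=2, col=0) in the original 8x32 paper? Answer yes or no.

Op 1 fold_down: fold axis h@4; visible region now rows[4,8) x cols[0,32) = 4x32
Op 2 fold_right: fold axis v@16; visible region now rows[4,8) x cols[16,32) = 4x16
Op 3 fold_up: fold axis h@6; visible region now rows[4,6) x cols[16,32) = 2x16
Op 4 fold_right: fold axis v@24; visible region now rows[4,6) x cols[24,32) = 2x8
Op 5 fold_up: fold axis h@5; visible region now rows[4,5) x cols[24,32) = 1x8
Op 6 cut(0, 1): punch at orig (4,25); cuts so far [(4, 25)]; region rows[4,5) x cols[24,32) = 1x8
Op 7 cut(0, 0): punch at orig (4,24); cuts so far [(4, 24), (4, 25)]; region rows[4,5) x cols[24,32) = 1x8
Unfold 1 (reflect across h@5): 4 holes -> [(4, 24), (4, 25), (5, 24), (5, 25)]
Unfold 2 (reflect across v@24): 8 holes -> [(4, 22), (4, 23), (4, 24), (4, 25), (5, 22), (5, 23), (5, 24), (5, 25)]
Unfold 3 (reflect across h@6): 16 holes -> [(4, 22), (4, 23), (4, 24), (4, 25), (5, 22), (5, 23), (5, 24), (5, 25), (6, 22), (6, 23), (6, 24), (6, 25), (7, 22), (7, 23), (7, 24), (7, 25)]
Unfold 4 (reflect across v@16): 32 holes -> [(4, 6), (4, 7), (4, 8), (4, 9), (4, 22), (4, 23), (4, 24), (4, 25), (5, 6), (5, 7), (5, 8), (5, 9), (5, 22), (5, 23), (5, 24), (5, 25), (6, 6), (6, 7), (6, 8), (6, 9), (6, 22), (6, 23), (6, 24), (6, 25), (7, 6), (7, 7), (7, 8), (7, 9), (7, 22), (7, 23), (7, 24), (7, 25)]
Unfold 5 (reflect across h@4): 64 holes -> [(0, 6), (0, 7), (0, 8), (0, 9), (0, 22), (0, 23), (0, 24), (0, 25), (1, 6), (1, 7), (1, 8), (1, 9), (1, 22), (1, 23), (1, 24), (1, 25), (2, 6), (2, 7), (2, 8), (2, 9), (2, 22), (2, 23), (2, 24), (2, 25), (3, 6), (3, 7), (3, 8), (3, 9), (3, 22), (3, 23), (3, 24), (3, 25), (4, 6), (4, 7), (4, 8), (4, 9), (4, 22), (4, 23), (4, 24), (4, 25), (5, 6), (5, 7), (5, 8), (5, 9), (5, 22), (5, 23), (5, 24), (5, 25), (6, 6), (6, 7), (6, 8), (6, 9), (6, 22), (6, 23), (6, 24), (6, 25), (7, 6), (7, 7), (7, 8), (7, 9), (7, 22), (7, 23), (7, 24), (7, 25)]
Holes: [(0, 6), (0, 7), (0, 8), (0, 9), (0, 22), (0, 23), (0, 24), (0, 25), (1, 6), (1, 7), (1, 8), (1, 9), (1, 22), (1, 23), (1, 24), (1, 25), (2, 6), (2, 7), (2, 8), (2, 9), (2, 22), (2, 23), (2, 24), (2, 25), (3, 6), (3, 7), (3, 8), (3, 9), (3, 22), (3, 23), (3, 24), (3, 25), (4, 6), (4, 7), (4, 8), (4, 9), (4, 22), (4, 23), (4, 24), (4, 25), (5, 6), (5, 7), (5, 8), (5, 9), (5, 22), (5, 23), (5, 24), (5, 25), (6, 6), (6, 7), (6, 8), (6, 9), (6, 22), (6, 23), (6, 24), (6, 25), (7, 6), (7, 7), (7, 8), (7, 9), (7, 22), (7, 23), (7, 24), (7, 25)]

Answer: no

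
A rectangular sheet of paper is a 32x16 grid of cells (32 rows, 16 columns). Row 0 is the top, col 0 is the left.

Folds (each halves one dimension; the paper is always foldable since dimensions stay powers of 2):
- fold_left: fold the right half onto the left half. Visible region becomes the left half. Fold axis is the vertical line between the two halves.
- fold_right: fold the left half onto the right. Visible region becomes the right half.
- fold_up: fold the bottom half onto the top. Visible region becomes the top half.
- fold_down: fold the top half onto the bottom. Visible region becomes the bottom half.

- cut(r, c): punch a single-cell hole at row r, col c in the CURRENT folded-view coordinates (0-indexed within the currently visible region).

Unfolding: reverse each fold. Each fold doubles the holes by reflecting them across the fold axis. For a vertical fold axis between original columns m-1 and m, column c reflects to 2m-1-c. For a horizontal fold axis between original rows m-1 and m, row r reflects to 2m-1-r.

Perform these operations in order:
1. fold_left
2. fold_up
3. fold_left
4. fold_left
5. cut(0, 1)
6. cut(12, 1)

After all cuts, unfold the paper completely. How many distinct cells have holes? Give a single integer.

Op 1 fold_left: fold axis v@8; visible region now rows[0,32) x cols[0,8) = 32x8
Op 2 fold_up: fold axis h@16; visible region now rows[0,16) x cols[0,8) = 16x8
Op 3 fold_left: fold axis v@4; visible region now rows[0,16) x cols[0,4) = 16x4
Op 4 fold_left: fold axis v@2; visible region now rows[0,16) x cols[0,2) = 16x2
Op 5 cut(0, 1): punch at orig (0,1); cuts so far [(0, 1)]; region rows[0,16) x cols[0,2) = 16x2
Op 6 cut(12, 1): punch at orig (12,1); cuts so far [(0, 1), (12, 1)]; region rows[0,16) x cols[0,2) = 16x2
Unfold 1 (reflect across v@2): 4 holes -> [(0, 1), (0, 2), (12, 1), (12, 2)]
Unfold 2 (reflect across v@4): 8 holes -> [(0, 1), (0, 2), (0, 5), (0, 6), (12, 1), (12, 2), (12, 5), (12, 6)]
Unfold 3 (reflect across h@16): 16 holes -> [(0, 1), (0, 2), (0, 5), (0, 6), (12, 1), (12, 2), (12, 5), (12, 6), (19, 1), (19, 2), (19, 5), (19, 6), (31, 1), (31, 2), (31, 5), (31, 6)]
Unfold 4 (reflect across v@8): 32 holes -> [(0, 1), (0, 2), (0, 5), (0, 6), (0, 9), (0, 10), (0, 13), (0, 14), (12, 1), (12, 2), (12, 5), (12, 6), (12, 9), (12, 10), (12, 13), (12, 14), (19, 1), (19, 2), (19, 5), (19, 6), (19, 9), (19, 10), (19, 13), (19, 14), (31, 1), (31, 2), (31, 5), (31, 6), (31, 9), (31, 10), (31, 13), (31, 14)]

Answer: 32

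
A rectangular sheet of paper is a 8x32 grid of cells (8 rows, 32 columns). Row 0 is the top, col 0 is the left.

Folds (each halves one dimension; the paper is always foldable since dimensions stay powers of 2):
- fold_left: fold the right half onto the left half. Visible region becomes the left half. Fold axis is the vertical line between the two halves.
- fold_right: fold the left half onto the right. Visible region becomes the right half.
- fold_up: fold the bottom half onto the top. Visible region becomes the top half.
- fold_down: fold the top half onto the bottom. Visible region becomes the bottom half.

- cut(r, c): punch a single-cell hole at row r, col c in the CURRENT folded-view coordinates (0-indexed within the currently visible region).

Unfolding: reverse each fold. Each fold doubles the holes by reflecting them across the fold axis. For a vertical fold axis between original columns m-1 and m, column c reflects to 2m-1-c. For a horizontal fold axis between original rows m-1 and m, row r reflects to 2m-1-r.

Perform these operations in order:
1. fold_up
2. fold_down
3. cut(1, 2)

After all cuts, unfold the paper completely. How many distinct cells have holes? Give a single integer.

Op 1 fold_up: fold axis h@4; visible region now rows[0,4) x cols[0,32) = 4x32
Op 2 fold_down: fold axis h@2; visible region now rows[2,4) x cols[0,32) = 2x32
Op 3 cut(1, 2): punch at orig (3,2); cuts so far [(3, 2)]; region rows[2,4) x cols[0,32) = 2x32
Unfold 1 (reflect across h@2): 2 holes -> [(0, 2), (3, 2)]
Unfold 2 (reflect across h@4): 4 holes -> [(0, 2), (3, 2), (4, 2), (7, 2)]

Answer: 4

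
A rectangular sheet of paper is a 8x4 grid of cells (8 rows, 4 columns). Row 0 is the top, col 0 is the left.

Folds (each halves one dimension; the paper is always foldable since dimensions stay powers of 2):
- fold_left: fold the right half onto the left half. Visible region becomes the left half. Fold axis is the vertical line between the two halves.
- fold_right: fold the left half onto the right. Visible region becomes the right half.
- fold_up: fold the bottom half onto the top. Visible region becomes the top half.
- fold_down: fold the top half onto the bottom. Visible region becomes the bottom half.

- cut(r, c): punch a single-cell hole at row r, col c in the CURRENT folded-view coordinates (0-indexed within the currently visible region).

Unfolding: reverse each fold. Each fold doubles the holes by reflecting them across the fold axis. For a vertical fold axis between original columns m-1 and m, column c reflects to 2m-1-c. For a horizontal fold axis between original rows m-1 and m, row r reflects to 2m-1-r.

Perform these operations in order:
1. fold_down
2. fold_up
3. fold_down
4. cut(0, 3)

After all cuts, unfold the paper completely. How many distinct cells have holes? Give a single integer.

Op 1 fold_down: fold axis h@4; visible region now rows[4,8) x cols[0,4) = 4x4
Op 2 fold_up: fold axis h@6; visible region now rows[4,6) x cols[0,4) = 2x4
Op 3 fold_down: fold axis h@5; visible region now rows[5,6) x cols[0,4) = 1x4
Op 4 cut(0, 3): punch at orig (5,3); cuts so far [(5, 3)]; region rows[5,6) x cols[0,4) = 1x4
Unfold 1 (reflect across h@5): 2 holes -> [(4, 3), (5, 3)]
Unfold 2 (reflect across h@6): 4 holes -> [(4, 3), (5, 3), (6, 3), (7, 3)]
Unfold 3 (reflect across h@4): 8 holes -> [(0, 3), (1, 3), (2, 3), (3, 3), (4, 3), (5, 3), (6, 3), (7, 3)]

Answer: 8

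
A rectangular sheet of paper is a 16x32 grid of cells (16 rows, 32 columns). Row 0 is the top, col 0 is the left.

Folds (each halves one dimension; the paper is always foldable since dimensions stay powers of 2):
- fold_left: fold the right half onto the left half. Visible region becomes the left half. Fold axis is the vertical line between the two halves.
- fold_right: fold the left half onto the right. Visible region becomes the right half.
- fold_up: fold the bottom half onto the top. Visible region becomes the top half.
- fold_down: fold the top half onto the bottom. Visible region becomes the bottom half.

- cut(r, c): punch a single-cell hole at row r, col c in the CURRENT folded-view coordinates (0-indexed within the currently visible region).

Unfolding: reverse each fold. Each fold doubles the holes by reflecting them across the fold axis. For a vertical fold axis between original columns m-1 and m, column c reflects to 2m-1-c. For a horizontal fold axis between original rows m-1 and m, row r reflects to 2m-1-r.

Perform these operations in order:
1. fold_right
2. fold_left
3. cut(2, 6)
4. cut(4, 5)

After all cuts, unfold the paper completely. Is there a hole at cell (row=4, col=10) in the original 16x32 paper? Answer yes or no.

Answer: yes

Derivation:
Op 1 fold_right: fold axis v@16; visible region now rows[0,16) x cols[16,32) = 16x16
Op 2 fold_left: fold axis v@24; visible region now rows[0,16) x cols[16,24) = 16x8
Op 3 cut(2, 6): punch at orig (2,22); cuts so far [(2, 22)]; region rows[0,16) x cols[16,24) = 16x8
Op 4 cut(4, 5): punch at orig (4,21); cuts so far [(2, 22), (4, 21)]; region rows[0,16) x cols[16,24) = 16x8
Unfold 1 (reflect across v@24): 4 holes -> [(2, 22), (2, 25), (4, 21), (4, 26)]
Unfold 2 (reflect across v@16): 8 holes -> [(2, 6), (2, 9), (2, 22), (2, 25), (4, 5), (4, 10), (4, 21), (4, 26)]
Holes: [(2, 6), (2, 9), (2, 22), (2, 25), (4, 5), (4, 10), (4, 21), (4, 26)]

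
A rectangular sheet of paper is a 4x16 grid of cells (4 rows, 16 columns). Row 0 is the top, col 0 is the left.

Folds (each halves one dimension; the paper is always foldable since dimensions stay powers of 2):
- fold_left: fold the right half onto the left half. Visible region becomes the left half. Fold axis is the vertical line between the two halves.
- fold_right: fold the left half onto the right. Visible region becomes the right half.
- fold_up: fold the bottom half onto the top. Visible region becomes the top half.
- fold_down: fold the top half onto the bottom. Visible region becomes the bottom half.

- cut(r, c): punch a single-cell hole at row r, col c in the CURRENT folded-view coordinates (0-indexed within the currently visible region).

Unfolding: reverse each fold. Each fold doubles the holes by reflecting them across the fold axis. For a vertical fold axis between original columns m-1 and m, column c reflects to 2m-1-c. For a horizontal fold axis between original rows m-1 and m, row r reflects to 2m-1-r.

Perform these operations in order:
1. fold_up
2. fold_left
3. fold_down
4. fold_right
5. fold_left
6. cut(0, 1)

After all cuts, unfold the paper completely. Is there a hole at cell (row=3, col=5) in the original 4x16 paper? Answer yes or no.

Op 1 fold_up: fold axis h@2; visible region now rows[0,2) x cols[0,16) = 2x16
Op 2 fold_left: fold axis v@8; visible region now rows[0,2) x cols[0,8) = 2x8
Op 3 fold_down: fold axis h@1; visible region now rows[1,2) x cols[0,8) = 1x8
Op 4 fold_right: fold axis v@4; visible region now rows[1,2) x cols[4,8) = 1x4
Op 5 fold_left: fold axis v@6; visible region now rows[1,2) x cols[4,6) = 1x2
Op 6 cut(0, 1): punch at orig (1,5); cuts so far [(1, 5)]; region rows[1,2) x cols[4,6) = 1x2
Unfold 1 (reflect across v@6): 2 holes -> [(1, 5), (1, 6)]
Unfold 2 (reflect across v@4): 4 holes -> [(1, 1), (1, 2), (1, 5), (1, 6)]
Unfold 3 (reflect across h@1): 8 holes -> [(0, 1), (0, 2), (0, 5), (0, 6), (1, 1), (1, 2), (1, 5), (1, 6)]
Unfold 4 (reflect across v@8): 16 holes -> [(0, 1), (0, 2), (0, 5), (0, 6), (0, 9), (0, 10), (0, 13), (0, 14), (1, 1), (1, 2), (1, 5), (1, 6), (1, 9), (1, 10), (1, 13), (1, 14)]
Unfold 5 (reflect across h@2): 32 holes -> [(0, 1), (0, 2), (0, 5), (0, 6), (0, 9), (0, 10), (0, 13), (0, 14), (1, 1), (1, 2), (1, 5), (1, 6), (1, 9), (1, 10), (1, 13), (1, 14), (2, 1), (2, 2), (2, 5), (2, 6), (2, 9), (2, 10), (2, 13), (2, 14), (3, 1), (3, 2), (3, 5), (3, 6), (3, 9), (3, 10), (3, 13), (3, 14)]
Holes: [(0, 1), (0, 2), (0, 5), (0, 6), (0, 9), (0, 10), (0, 13), (0, 14), (1, 1), (1, 2), (1, 5), (1, 6), (1, 9), (1, 10), (1, 13), (1, 14), (2, 1), (2, 2), (2, 5), (2, 6), (2, 9), (2, 10), (2, 13), (2, 14), (3, 1), (3, 2), (3, 5), (3, 6), (3, 9), (3, 10), (3, 13), (3, 14)]

Answer: yes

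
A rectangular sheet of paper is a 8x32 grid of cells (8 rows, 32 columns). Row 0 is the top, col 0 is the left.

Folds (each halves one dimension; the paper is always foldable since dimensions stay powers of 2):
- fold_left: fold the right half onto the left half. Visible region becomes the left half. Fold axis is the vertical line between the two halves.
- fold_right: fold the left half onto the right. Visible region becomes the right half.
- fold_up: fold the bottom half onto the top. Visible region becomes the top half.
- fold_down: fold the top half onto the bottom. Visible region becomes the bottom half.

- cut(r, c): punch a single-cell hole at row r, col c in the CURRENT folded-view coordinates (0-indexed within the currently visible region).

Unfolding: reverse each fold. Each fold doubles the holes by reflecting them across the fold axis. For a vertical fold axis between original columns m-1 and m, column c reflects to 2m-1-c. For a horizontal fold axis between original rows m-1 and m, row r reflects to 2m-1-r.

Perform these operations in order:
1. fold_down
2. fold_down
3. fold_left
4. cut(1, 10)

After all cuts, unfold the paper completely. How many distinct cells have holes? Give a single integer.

Op 1 fold_down: fold axis h@4; visible region now rows[4,8) x cols[0,32) = 4x32
Op 2 fold_down: fold axis h@6; visible region now rows[6,8) x cols[0,32) = 2x32
Op 3 fold_left: fold axis v@16; visible region now rows[6,8) x cols[0,16) = 2x16
Op 4 cut(1, 10): punch at orig (7,10); cuts so far [(7, 10)]; region rows[6,8) x cols[0,16) = 2x16
Unfold 1 (reflect across v@16): 2 holes -> [(7, 10), (7, 21)]
Unfold 2 (reflect across h@6): 4 holes -> [(4, 10), (4, 21), (7, 10), (7, 21)]
Unfold 3 (reflect across h@4): 8 holes -> [(0, 10), (0, 21), (3, 10), (3, 21), (4, 10), (4, 21), (7, 10), (7, 21)]

Answer: 8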